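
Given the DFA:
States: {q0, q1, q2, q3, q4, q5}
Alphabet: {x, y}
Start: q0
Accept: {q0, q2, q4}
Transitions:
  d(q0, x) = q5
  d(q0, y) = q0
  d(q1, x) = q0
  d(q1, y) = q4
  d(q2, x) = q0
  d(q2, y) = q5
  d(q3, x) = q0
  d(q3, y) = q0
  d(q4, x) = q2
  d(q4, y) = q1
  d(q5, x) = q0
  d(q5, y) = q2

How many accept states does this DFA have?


Accept states listed: {q0, q2, q4}
Counting: q0(1) q2(2) q4(3)

3


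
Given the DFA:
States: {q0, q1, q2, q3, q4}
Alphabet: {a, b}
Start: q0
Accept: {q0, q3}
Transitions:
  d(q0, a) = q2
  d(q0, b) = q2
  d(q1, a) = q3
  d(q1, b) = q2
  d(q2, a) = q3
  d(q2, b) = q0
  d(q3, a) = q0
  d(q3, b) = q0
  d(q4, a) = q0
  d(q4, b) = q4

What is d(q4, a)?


Looking up transition d(q4, a)

q0


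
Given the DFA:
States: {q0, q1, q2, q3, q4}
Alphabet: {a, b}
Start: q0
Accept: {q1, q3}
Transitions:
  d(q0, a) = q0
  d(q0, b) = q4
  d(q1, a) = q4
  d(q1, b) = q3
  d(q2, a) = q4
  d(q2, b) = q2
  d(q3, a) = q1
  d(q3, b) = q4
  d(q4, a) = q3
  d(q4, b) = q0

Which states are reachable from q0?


BFS from q0:
  layer 0: {q0}
  layer 1: {q4}
  layer 2: {q3}
  layer 3: {q1}

{q0, q1, q3, q4}


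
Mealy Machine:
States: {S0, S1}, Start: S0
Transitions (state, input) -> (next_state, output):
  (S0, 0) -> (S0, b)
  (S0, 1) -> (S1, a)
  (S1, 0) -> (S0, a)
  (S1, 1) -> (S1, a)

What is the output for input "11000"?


Step-by-step:
  (S0, 1) -> (S1, a)
  (S1, 1) -> (S1, a)
  (S1, 0) -> (S0, a)
  (S0, 0) -> (S0, b)
  (S0, 0) -> (S0, b)

"aaabb"


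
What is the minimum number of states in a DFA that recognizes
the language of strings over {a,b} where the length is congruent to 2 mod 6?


States track (length) mod 6.
Need 6 states: one per remainder 0..5; accept = remainder 2.

6


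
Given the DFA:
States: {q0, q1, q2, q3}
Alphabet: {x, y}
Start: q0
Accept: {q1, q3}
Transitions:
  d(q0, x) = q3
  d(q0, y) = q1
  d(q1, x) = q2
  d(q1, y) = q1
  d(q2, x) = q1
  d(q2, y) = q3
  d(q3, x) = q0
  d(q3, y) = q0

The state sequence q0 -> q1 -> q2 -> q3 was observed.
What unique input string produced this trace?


Trace back each transition to find the symbol:
  q0 --[y]--> q1
  q1 --[x]--> q2
  q2 --[y]--> q3

"yxy"


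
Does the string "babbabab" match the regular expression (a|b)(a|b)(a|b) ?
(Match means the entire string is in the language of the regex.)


|string| = 8; first = 'b'; last = 'b'

No, "babbabab" does not match (a|b)(a|b)(a|b)


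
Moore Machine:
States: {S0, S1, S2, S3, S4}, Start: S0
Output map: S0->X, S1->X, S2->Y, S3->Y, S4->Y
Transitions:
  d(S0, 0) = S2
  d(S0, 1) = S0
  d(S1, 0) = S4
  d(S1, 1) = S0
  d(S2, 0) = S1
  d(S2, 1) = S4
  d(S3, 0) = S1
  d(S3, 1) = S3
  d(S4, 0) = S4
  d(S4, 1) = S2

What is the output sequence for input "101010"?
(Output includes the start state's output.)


Start: S0 (output X)
  --1--> S0 (output X)
  --0--> S2 (output Y)
  --1--> S4 (output Y)
  --0--> S4 (output Y)
  --1--> S2 (output Y)
  --0--> S1 (output X)

"XXYYYYX"


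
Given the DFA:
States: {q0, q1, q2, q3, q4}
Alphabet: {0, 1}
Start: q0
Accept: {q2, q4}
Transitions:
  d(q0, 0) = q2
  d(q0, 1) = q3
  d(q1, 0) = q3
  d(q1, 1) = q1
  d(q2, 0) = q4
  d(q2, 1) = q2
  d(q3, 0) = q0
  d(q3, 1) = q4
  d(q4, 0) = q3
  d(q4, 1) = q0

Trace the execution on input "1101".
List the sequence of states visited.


Input: 1101
d(q0, 1) = q3
d(q3, 1) = q4
d(q4, 0) = q3
d(q3, 1) = q4


q0 -> q3 -> q4 -> q3 -> q4


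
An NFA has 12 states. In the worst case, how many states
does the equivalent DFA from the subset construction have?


Subset construction: one DFA state per subset of NFA states.
2^12 = 4096

4096


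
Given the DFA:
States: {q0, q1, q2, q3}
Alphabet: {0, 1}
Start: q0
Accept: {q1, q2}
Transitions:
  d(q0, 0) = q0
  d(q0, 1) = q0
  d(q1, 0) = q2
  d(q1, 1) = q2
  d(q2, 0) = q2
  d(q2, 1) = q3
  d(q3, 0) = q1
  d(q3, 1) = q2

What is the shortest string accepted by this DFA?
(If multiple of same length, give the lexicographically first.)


BFS by string length (lex-first path to each state shown):
  len 0: q0<-""
  len 1: q0<-"0"
  len 2: q0<-"00"
  len 3: q0<-"000"
  len 4: q0<-"0000"
  len 5: q0<-"00000"
  len 6: q0<-"000000"
  len 7: q0<-"0000000"
  len 8: q0<-"00000000"

No string accepted (empty language)


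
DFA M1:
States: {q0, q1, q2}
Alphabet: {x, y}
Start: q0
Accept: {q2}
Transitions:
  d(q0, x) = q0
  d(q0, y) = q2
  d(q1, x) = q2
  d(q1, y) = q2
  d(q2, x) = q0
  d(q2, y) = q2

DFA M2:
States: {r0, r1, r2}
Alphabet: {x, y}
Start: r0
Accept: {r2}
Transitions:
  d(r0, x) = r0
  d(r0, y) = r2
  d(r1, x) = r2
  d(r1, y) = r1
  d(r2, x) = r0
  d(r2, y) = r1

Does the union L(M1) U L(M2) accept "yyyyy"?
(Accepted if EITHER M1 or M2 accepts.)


M1: final=q2 accepted=True
M2: final=r1 accepted=False

Yes, union accepts


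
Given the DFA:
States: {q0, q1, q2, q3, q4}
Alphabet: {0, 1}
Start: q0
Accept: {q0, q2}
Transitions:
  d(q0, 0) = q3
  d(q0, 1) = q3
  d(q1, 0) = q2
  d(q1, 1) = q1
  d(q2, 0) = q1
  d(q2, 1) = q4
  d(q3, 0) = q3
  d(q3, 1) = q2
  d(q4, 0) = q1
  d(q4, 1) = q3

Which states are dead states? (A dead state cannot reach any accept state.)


Forward reachability from each state:
  q0 -> reaches accept state q0 (live)
  q1 -> reaches accept state q2 (live)
  q2 -> reaches accept state q2 (live)
  q3 -> reaches accept state q2 (live)
  q4 -> reaches accept state q2 (live)

None (all states can reach an accept state)


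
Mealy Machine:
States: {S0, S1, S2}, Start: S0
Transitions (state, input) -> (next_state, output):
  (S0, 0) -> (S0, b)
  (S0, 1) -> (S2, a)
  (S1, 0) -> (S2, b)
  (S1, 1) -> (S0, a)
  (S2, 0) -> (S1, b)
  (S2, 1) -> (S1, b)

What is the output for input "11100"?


Step-by-step:
  (S0, 1) -> (S2, a)
  (S2, 1) -> (S1, b)
  (S1, 1) -> (S0, a)
  (S0, 0) -> (S0, b)
  (S0, 0) -> (S0, b)

"ababb"


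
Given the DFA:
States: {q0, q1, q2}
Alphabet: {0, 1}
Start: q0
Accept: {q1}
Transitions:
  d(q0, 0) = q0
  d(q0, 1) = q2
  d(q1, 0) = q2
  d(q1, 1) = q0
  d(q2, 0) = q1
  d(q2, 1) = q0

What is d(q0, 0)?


Looking up transition d(q0, 0)

q0


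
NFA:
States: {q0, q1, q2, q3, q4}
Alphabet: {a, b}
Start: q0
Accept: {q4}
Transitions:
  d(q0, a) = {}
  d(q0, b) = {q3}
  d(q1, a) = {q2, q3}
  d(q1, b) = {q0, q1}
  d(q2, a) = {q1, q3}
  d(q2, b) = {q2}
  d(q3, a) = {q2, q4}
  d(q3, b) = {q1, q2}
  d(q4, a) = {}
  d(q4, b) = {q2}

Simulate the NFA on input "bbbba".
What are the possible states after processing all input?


Start: {q0}
  --b--> {q3}
  --b--> {q1, q2}
  --b--> {q0, q1, q2}
  --b--> {q0, q1, q2, q3}
  --a--> {q1, q2, q3, q4}

{q1, q2, q3, q4}


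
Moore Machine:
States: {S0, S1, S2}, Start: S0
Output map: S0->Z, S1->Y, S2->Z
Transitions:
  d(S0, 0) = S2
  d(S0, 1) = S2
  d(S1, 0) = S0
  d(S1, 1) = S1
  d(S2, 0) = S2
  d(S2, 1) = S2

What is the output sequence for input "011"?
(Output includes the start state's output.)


Start: S0 (output Z)
  --0--> S2 (output Z)
  --1--> S2 (output Z)
  --1--> S2 (output Z)

"ZZZZ"


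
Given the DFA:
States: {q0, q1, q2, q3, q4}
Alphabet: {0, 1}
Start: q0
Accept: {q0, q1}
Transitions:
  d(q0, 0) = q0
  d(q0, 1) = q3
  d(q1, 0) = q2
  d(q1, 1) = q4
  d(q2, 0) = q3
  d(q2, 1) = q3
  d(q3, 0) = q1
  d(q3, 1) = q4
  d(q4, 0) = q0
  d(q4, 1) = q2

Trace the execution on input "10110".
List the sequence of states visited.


Input: 10110
d(q0, 1) = q3
d(q3, 0) = q1
d(q1, 1) = q4
d(q4, 1) = q2
d(q2, 0) = q3


q0 -> q3 -> q1 -> q4 -> q2 -> q3


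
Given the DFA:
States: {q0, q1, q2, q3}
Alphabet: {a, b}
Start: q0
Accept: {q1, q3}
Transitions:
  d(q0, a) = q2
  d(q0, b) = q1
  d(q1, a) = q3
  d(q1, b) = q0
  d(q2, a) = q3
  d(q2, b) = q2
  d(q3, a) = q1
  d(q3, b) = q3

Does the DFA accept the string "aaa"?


Trace: q0 -> q2 -> q3 -> q1
Final state: q1
Accept states: {q1, q3}

Yes, accepted (final state q1 is an accept state)


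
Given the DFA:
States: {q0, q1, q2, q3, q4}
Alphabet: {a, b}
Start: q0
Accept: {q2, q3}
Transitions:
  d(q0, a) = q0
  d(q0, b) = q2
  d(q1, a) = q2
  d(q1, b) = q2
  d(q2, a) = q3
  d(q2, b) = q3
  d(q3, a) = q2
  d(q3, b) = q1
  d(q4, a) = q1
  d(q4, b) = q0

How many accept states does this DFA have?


Accept states listed: {q2, q3}
Counting: q2(1) q3(2)

2


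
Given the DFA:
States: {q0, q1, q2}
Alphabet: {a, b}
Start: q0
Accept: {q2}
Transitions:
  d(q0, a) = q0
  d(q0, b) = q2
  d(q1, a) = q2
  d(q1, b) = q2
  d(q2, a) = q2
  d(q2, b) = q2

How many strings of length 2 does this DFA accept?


Enumerating all length-2 strings:
  "aa" -> q0 [reject]
  "ab" -> q2 [accept]
  "ba" -> q2 [accept]
  "bb" -> q2 [accept]

3 out of 4


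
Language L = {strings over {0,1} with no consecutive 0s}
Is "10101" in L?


'00' does not occur

Yes, "10101" is in L


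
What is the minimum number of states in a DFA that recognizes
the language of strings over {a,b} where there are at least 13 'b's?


States: count = 0, 1, ..., 12, and a final '>= 13' state.
Total: 13 + 1 = 14. Accept = '>= 13' state.

14


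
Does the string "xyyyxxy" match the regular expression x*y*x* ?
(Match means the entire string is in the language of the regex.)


|string| = 7; first = 'x'; last = 'y'

No, "xyyyxxy" does not match x*y*x*


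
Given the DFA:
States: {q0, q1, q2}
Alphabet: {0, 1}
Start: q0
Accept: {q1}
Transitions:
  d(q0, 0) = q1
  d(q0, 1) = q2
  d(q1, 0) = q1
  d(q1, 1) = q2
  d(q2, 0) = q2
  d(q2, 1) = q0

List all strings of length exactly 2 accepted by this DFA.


All strings of length 2: 4 total
Accepted: 1

"00"


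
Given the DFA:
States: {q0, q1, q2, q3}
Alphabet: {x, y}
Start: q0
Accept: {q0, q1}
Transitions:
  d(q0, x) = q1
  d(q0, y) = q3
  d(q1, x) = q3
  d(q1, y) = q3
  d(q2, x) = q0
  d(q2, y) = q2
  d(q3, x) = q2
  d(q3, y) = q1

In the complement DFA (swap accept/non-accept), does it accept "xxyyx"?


Trace: q0 -> q1 -> q3 -> q1 -> q3 -> q2
Final: q2
Original accept: {q0, q1}
Complement: q2 is not in original accept

Yes, complement accepts (original rejects)


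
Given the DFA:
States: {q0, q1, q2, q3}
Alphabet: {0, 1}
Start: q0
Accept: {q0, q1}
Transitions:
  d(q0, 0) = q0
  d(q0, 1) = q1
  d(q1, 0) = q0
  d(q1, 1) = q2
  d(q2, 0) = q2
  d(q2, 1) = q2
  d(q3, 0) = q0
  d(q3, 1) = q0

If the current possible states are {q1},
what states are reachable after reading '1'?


Apply transition on '1' from each current state:
  d(q1, 1) = q2

{q2}


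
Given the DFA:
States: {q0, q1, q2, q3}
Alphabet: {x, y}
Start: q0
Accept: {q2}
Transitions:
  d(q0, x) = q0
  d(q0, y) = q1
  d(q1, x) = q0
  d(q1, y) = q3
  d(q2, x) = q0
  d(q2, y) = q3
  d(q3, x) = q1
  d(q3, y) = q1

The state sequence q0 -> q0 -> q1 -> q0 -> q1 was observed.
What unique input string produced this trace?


Trace back each transition to find the symbol:
  q0 --[x]--> q0
  q0 --[y]--> q1
  q1 --[x]--> q0
  q0 --[y]--> q1

"xyxy"


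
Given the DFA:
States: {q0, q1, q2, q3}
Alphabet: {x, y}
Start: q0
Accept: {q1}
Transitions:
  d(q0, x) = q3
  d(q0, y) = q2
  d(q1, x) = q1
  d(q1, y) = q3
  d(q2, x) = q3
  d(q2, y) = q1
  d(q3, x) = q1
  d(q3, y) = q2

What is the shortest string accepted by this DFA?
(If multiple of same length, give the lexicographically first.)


BFS by string length (lex-first path to each state shown):
  len 0: q0<-""
  len 1: q2<-"y", q3<-"x"
  len 2: q1<-"xx", q2<-"xy", q3<-"yx"
Found accept state at length 2.

"xx"


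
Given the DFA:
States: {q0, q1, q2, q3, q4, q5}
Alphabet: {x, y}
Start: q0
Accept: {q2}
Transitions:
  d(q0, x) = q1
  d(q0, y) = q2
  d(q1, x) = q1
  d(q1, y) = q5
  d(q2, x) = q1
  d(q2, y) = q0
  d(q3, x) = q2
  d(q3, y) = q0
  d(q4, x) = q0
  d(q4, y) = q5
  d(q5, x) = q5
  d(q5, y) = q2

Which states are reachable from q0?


BFS from q0:
  layer 0: {q0}
  layer 1: {q1, q2}
  layer 2: {q5}

{q0, q1, q2, q5}


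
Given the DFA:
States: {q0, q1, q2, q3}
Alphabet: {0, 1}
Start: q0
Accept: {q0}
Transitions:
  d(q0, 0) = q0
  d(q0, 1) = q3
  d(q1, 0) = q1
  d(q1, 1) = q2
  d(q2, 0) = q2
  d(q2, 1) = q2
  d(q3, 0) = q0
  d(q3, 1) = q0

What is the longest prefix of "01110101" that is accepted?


Run the DFA, marking each prefix where the state is accepting:
  "" -> q0 [accept]
  "0" -> q0 [accept]
  "01" -> q3 [reject]
  "011" -> q0 [accept]
  "0111" -> q3 [reject]
  "01110" -> q0 [accept]
  "011101" -> q3 [reject]
  "0111010" -> q0 [accept]
  "01110101" -> q3 [reject]

"0111010"


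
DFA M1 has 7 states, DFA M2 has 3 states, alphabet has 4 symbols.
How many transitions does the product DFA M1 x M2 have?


Product DFA has 7 * 3 = 21 states.
Each has 4 transitions: 21 * 4 = 84

84


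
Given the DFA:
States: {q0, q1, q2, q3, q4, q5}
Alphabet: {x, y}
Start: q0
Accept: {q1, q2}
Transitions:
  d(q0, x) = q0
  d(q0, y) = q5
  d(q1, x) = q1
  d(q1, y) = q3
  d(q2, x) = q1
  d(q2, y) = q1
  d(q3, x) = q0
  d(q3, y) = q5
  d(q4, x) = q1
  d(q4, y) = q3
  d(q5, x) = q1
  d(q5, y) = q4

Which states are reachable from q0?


BFS from q0:
  layer 0: {q0}
  layer 1: {q5}
  layer 2: {q1, q4}
  layer 3: {q3}

{q0, q1, q3, q4, q5}


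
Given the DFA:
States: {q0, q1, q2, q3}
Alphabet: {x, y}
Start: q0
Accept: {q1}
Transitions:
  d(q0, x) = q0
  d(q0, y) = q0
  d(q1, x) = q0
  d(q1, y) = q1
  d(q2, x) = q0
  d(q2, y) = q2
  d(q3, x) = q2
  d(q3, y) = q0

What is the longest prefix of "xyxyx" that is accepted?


Run the DFA, marking each prefix where the state is accepting:
  "" -> q0 [reject]
  "x" -> q0 [reject]
  "xy" -> q0 [reject]
  "xyx" -> q0 [reject]
  "xyxy" -> q0 [reject]
  "xyxyx" -> q0 [reject]

No prefix is accepted


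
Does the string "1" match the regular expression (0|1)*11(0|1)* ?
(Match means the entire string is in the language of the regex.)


|string| = 1; first = '1'; last = '1'

No, "1" does not match (0|1)*11(0|1)*


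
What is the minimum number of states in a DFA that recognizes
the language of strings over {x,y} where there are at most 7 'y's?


States: count = 0, 1, ..., 7 (all accepting; 8 states), plus a dead state for count > 7.
Total: 8 + 1 = 9.

9


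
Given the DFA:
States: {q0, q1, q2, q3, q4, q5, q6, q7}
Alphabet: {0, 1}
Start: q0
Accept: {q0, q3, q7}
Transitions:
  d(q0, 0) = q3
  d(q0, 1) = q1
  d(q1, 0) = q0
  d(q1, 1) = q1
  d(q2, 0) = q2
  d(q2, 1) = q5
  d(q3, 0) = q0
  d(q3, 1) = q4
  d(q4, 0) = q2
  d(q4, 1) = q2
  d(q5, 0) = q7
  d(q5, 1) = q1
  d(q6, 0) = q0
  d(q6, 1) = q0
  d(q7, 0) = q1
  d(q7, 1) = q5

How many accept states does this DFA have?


Accept states listed: {q0, q3, q7}
Counting: q0(1) q3(2) q7(3)

3


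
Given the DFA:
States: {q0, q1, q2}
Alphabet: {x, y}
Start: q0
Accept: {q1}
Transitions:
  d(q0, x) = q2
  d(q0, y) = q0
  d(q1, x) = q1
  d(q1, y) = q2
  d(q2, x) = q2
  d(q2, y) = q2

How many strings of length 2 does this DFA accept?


Enumerating all length-2 strings:
  "xx" -> q2 [reject]
  "xy" -> q2 [reject]
  "yx" -> q2 [reject]
  "yy" -> q0 [reject]

0 out of 4


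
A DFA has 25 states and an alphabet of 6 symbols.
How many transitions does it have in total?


Each state has exactly one transition per symbol.
25 * 6 = 150

150


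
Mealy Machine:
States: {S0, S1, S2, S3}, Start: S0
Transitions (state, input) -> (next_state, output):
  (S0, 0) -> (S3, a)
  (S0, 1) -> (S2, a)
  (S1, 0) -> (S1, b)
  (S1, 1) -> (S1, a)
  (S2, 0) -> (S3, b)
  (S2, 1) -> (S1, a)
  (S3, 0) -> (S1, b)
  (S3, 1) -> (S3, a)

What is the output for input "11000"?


Step-by-step:
  (S0, 1) -> (S2, a)
  (S2, 1) -> (S1, a)
  (S1, 0) -> (S1, b)
  (S1, 0) -> (S1, b)
  (S1, 0) -> (S1, b)

"aabbb"


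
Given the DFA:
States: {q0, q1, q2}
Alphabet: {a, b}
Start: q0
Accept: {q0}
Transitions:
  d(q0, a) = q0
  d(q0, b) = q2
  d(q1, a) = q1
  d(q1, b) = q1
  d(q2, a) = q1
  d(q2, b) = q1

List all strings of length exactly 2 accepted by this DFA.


All strings of length 2: 4 total
Accepted: 1

"aa"


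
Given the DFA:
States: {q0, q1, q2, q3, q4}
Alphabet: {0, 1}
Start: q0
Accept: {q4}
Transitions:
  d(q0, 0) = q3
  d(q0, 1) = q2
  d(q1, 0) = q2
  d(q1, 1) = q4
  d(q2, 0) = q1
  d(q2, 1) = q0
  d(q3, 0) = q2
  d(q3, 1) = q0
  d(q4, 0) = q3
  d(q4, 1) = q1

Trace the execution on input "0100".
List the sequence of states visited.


Input: 0100
d(q0, 0) = q3
d(q3, 1) = q0
d(q0, 0) = q3
d(q3, 0) = q2


q0 -> q3 -> q0 -> q3 -> q2


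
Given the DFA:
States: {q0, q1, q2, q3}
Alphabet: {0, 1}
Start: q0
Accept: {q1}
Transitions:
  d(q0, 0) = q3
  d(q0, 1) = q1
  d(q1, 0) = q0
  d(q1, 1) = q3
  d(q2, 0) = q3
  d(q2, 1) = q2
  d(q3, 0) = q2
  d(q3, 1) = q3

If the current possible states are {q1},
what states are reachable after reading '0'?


Apply transition on '0' from each current state:
  d(q1, 0) = q0

{q0}


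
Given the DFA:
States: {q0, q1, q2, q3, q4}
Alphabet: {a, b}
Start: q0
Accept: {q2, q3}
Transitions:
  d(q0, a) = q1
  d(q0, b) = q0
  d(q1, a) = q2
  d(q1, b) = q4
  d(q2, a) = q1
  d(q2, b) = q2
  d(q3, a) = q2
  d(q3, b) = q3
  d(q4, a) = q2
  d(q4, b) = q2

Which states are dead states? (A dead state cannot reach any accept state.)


Forward reachability from each state:
  q0 -> reaches accept state q2 (live)
  q1 -> reaches accept state q2 (live)
  q2 -> reaches accept state q2 (live)
  q3 -> reaches accept state q2 (live)
  q4 -> reaches accept state q2 (live)

None (all states can reach an accept state)


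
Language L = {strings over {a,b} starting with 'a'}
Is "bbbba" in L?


first symbol = 'b'

No, "bbbba" is not in L


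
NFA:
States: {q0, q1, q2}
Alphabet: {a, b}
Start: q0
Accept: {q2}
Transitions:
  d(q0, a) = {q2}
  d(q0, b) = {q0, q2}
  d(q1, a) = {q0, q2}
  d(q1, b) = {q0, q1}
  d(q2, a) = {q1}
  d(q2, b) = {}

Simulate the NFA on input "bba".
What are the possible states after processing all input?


Start: {q0}
  --b--> {q0, q2}
  --b--> {q0, q2}
  --a--> {q1, q2}

{q1, q2}


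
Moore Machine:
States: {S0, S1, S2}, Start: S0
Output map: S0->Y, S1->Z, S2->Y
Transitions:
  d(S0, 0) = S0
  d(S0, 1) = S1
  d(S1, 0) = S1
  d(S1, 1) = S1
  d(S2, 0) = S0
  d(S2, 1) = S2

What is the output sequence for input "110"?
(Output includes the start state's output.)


Start: S0 (output Y)
  --1--> S1 (output Z)
  --1--> S1 (output Z)
  --0--> S1 (output Z)

"YZZZ"


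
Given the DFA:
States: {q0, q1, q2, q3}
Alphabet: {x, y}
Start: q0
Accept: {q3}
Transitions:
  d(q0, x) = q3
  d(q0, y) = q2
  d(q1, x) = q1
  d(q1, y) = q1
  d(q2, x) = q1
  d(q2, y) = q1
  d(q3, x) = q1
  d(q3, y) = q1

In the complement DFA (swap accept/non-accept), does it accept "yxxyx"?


Trace: q0 -> q2 -> q1 -> q1 -> q1 -> q1
Final: q1
Original accept: {q3}
Complement: q1 is not in original accept

Yes, complement accepts (original rejects)


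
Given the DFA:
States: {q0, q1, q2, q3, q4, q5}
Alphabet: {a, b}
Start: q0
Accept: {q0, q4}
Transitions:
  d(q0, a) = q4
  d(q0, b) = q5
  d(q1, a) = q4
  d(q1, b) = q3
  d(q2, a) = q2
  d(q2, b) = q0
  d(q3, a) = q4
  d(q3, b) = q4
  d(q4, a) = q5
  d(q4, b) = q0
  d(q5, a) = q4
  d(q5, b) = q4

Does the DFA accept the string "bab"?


Trace: q0 -> q5 -> q4 -> q0
Final state: q0
Accept states: {q0, q4}

Yes, accepted (final state q0 is an accept state)


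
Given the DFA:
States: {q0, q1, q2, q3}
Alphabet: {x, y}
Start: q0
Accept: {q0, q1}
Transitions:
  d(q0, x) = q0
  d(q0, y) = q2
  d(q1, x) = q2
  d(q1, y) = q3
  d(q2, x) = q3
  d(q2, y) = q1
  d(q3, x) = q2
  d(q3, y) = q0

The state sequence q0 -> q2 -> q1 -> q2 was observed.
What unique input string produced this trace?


Trace back each transition to find the symbol:
  q0 --[y]--> q2
  q2 --[y]--> q1
  q1 --[x]--> q2

"yyx"


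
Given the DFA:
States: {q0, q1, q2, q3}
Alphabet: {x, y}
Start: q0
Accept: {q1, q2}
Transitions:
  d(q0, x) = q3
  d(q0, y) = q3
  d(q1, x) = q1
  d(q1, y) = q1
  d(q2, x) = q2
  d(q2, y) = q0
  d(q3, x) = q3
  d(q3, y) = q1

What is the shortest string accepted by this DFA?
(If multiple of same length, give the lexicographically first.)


BFS by string length (lex-first path to each state shown):
  len 0: q0<-""
  len 1: q3<-"x"
  len 2: q1<-"xy", q3<-"xx"
Found accept state at length 2.

"xy"


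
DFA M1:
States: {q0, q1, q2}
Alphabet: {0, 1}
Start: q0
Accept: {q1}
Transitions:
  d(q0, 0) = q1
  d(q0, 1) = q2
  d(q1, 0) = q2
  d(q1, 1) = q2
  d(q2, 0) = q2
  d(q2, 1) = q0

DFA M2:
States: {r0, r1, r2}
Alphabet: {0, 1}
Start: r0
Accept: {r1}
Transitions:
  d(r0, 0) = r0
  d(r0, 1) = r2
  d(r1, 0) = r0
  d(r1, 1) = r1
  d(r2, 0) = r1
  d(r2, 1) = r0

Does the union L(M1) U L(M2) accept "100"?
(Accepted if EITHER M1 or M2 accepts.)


M1: final=q2 accepted=False
M2: final=r0 accepted=False

No, union rejects (neither accepts)


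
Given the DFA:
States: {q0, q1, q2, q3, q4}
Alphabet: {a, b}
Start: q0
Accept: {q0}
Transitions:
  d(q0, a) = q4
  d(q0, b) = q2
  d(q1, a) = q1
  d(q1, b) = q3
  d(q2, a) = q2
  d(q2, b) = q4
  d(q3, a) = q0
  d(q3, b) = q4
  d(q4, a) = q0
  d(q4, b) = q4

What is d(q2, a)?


Looking up transition d(q2, a)

q2


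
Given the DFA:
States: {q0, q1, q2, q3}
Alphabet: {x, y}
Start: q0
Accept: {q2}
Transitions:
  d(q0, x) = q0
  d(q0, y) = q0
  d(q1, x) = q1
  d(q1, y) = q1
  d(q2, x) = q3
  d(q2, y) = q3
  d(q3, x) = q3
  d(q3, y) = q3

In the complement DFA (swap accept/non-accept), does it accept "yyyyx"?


Trace: q0 -> q0 -> q0 -> q0 -> q0 -> q0
Final: q0
Original accept: {q2}
Complement: q0 is not in original accept

Yes, complement accepts (original rejects)


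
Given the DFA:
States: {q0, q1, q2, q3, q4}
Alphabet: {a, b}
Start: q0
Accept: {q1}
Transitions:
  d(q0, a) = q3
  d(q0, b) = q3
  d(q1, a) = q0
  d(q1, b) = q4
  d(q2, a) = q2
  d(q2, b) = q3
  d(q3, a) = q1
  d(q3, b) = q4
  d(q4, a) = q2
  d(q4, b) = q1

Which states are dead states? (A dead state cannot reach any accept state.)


Forward reachability from each state:
  q0 -> reaches accept state q1 (live)
  q1 -> reaches accept state q1 (live)
  q2 -> reaches accept state q1 (live)
  q3 -> reaches accept state q1 (live)
  q4 -> reaches accept state q1 (live)

None (all states can reach an accept state)


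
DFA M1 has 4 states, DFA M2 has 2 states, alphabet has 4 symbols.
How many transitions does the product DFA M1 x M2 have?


Product DFA has 4 * 2 = 8 states.
Each has 4 transitions: 8 * 4 = 32

32


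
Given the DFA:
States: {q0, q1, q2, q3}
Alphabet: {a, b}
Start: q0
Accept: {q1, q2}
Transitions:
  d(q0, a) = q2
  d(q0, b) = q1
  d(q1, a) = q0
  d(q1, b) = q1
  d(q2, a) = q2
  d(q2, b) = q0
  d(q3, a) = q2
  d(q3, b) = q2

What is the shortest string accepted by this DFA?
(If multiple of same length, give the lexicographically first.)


BFS by string length (lex-first path to each state shown):
  len 0: q0<-""
  len 1: q1<-"b", q2<-"a"
Found accept state at length 1.

"a"


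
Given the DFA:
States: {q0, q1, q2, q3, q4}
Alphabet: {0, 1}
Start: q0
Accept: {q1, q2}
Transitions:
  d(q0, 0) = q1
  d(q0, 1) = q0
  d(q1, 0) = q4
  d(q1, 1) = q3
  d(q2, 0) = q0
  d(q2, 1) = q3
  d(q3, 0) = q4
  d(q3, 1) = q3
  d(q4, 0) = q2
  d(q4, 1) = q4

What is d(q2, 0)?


Looking up transition d(q2, 0)

q0


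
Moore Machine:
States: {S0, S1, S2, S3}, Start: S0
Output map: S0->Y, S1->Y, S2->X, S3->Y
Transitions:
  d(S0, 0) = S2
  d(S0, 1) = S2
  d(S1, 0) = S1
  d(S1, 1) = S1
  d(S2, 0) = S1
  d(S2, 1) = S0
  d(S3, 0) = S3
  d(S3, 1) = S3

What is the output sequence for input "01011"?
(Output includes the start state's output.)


Start: S0 (output Y)
  --0--> S2 (output X)
  --1--> S0 (output Y)
  --0--> S2 (output X)
  --1--> S0 (output Y)
  --1--> S2 (output X)

"YXYXYX"


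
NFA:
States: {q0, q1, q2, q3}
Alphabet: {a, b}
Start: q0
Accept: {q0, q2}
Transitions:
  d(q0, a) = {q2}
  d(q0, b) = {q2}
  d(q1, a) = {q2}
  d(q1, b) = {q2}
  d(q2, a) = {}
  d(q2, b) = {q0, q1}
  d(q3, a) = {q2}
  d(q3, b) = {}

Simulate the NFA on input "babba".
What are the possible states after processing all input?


Start: {q0}
  --b--> {q2}
  --a--> {}
  --b--> {}
  --b--> {}
  --a--> {}

{} (empty set, no valid transitions)


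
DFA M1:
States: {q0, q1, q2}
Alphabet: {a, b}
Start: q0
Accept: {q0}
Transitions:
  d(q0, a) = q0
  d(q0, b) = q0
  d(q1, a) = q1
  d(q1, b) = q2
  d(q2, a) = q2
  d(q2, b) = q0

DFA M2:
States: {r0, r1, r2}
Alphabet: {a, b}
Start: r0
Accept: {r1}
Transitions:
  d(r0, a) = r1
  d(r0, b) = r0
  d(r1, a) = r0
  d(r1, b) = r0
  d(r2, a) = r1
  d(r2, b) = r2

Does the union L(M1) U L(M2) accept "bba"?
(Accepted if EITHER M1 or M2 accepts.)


M1: final=q0 accepted=True
M2: final=r1 accepted=True

Yes, union accepts


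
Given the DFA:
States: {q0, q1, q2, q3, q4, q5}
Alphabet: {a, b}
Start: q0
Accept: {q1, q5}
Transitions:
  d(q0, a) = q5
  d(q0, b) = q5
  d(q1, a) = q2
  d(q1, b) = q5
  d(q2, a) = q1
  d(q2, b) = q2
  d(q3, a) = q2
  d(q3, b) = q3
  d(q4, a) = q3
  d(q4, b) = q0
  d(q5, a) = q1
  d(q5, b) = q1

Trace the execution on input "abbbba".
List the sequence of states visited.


Input: abbbba
d(q0, a) = q5
d(q5, b) = q1
d(q1, b) = q5
d(q5, b) = q1
d(q1, b) = q5
d(q5, a) = q1


q0 -> q5 -> q1 -> q5 -> q1 -> q5 -> q1


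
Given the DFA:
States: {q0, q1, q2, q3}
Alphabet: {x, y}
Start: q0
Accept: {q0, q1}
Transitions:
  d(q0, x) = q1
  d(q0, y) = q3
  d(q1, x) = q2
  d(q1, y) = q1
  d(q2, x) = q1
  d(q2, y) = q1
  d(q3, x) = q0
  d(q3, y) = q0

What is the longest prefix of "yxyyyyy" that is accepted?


Run the DFA, marking each prefix where the state is accepting:
  "" -> q0 [accept]
  "y" -> q3 [reject]
  "yx" -> q0 [accept]
  "yxy" -> q3 [reject]
  "yxyy" -> q0 [accept]
  "yxyyy" -> q3 [reject]
  "yxyyyy" -> q0 [accept]
  "yxyyyyy" -> q3 [reject]

"yxyyyy"


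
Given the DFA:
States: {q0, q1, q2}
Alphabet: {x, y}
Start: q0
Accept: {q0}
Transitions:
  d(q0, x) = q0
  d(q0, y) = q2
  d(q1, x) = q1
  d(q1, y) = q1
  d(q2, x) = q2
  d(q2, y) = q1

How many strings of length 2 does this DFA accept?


Enumerating all length-2 strings:
  "xx" -> q0 [accept]
  "xy" -> q2 [reject]
  "yx" -> q2 [reject]
  "yy" -> q1 [reject]

1 out of 4


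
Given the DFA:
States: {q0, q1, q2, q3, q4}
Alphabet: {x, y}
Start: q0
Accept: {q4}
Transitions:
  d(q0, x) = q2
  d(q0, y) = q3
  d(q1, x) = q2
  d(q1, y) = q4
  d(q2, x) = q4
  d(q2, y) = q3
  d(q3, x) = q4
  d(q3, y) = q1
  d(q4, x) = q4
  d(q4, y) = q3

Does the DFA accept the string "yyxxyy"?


Trace: q0 -> q3 -> q1 -> q2 -> q4 -> q3 -> q1
Final state: q1
Accept states: {q4}

No, rejected (final state q1 is not an accept state)


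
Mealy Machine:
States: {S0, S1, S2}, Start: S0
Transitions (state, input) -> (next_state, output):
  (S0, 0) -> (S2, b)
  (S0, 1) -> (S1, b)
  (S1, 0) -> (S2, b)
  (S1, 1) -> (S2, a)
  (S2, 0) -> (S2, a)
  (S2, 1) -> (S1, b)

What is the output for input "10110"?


Step-by-step:
  (S0, 1) -> (S1, b)
  (S1, 0) -> (S2, b)
  (S2, 1) -> (S1, b)
  (S1, 1) -> (S2, a)
  (S2, 0) -> (S2, a)

"bbbaa"


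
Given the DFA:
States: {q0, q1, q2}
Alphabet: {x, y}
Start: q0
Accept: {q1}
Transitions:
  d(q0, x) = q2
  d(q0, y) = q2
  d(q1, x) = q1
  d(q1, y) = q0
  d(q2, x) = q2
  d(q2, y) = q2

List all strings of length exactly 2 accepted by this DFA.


All strings of length 2: 4 total
Accepted: 0

None


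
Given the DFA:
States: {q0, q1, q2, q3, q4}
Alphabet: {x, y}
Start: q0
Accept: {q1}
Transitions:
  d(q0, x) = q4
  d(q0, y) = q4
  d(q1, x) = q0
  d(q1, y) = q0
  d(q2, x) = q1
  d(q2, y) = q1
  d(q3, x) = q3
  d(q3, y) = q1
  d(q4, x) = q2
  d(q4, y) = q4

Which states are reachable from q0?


BFS from q0:
  layer 0: {q0}
  layer 1: {q4}
  layer 2: {q2}
  layer 3: {q1}

{q0, q1, q2, q4}


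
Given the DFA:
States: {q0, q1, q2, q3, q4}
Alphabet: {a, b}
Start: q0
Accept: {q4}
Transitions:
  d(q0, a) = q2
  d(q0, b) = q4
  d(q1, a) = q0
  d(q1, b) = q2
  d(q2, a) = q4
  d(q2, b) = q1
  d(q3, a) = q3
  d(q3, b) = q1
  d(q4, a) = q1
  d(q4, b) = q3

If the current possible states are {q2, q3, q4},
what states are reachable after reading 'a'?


Apply transition on 'a' from each current state:
  d(q2, a) = q4
  d(q3, a) = q3
  d(q4, a) = q1

{q1, q3, q4}


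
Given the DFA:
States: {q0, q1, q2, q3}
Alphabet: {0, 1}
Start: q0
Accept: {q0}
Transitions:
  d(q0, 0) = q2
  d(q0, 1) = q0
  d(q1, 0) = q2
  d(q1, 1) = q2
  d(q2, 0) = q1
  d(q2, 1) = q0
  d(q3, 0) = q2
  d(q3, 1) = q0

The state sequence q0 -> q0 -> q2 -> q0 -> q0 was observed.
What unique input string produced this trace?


Trace back each transition to find the symbol:
  q0 --[1]--> q0
  q0 --[0]--> q2
  q2 --[1]--> q0
  q0 --[1]--> q0

"1011"


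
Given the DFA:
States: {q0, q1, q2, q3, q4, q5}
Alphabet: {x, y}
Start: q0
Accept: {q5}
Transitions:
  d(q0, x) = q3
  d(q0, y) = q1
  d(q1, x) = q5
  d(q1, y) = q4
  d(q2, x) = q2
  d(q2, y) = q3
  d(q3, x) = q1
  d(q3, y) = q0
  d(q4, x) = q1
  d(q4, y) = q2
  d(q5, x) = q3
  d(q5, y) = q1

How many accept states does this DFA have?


Accept states listed: {q5}
Counting: q5(1)

1


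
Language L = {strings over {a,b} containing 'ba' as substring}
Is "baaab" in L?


'ba' occurs at index 0

Yes, "baaab" is in L


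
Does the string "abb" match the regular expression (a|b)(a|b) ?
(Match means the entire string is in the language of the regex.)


|string| = 3; first = 'a'; last = 'b'

No, "abb" does not match (a|b)(a|b)


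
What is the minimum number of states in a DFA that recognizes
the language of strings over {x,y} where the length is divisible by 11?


States track (length) mod 11.
Need 11 states: one per remainder 0..10; accept = remainder 0.

11


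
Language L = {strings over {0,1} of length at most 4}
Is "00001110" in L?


length = 8

No, "00001110" is not in L


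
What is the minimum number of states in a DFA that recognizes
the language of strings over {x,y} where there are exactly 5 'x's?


States: count = 0, 1, ..., 5 (that's 6 states), plus a dead state for count > 5.
Total: 6 + 1 = 7. Accept = count-5 state.

7


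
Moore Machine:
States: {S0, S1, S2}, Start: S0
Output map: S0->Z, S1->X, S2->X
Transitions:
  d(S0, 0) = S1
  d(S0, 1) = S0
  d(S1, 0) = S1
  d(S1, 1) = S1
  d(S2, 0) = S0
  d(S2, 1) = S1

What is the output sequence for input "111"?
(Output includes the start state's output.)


Start: S0 (output Z)
  --1--> S0 (output Z)
  --1--> S0 (output Z)
  --1--> S0 (output Z)

"ZZZZ"


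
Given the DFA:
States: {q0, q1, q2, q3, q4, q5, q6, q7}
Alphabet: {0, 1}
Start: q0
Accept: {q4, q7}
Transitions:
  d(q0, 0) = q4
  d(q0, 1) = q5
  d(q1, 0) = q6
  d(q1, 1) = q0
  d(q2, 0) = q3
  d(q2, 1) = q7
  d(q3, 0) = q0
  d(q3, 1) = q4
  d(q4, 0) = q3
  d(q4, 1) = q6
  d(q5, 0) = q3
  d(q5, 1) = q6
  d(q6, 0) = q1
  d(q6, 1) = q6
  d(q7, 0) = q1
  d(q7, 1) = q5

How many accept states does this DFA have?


Accept states listed: {q4, q7}
Counting: q4(1) q7(2)

2


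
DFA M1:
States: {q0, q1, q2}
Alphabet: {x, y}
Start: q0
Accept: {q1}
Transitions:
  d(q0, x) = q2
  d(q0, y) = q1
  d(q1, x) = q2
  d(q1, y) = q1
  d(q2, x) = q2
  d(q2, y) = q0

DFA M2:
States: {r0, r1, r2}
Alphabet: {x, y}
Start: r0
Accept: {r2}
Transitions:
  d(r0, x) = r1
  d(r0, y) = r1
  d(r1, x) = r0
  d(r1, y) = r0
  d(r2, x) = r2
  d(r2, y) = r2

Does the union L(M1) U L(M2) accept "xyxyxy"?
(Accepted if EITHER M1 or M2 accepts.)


M1: final=q0 accepted=False
M2: final=r0 accepted=False

No, union rejects (neither accepts)


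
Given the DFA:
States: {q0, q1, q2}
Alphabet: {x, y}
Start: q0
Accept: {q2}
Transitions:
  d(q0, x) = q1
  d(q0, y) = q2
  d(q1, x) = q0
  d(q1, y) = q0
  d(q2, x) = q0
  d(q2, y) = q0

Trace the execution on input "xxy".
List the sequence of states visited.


Input: xxy
d(q0, x) = q1
d(q1, x) = q0
d(q0, y) = q2


q0 -> q1 -> q0 -> q2


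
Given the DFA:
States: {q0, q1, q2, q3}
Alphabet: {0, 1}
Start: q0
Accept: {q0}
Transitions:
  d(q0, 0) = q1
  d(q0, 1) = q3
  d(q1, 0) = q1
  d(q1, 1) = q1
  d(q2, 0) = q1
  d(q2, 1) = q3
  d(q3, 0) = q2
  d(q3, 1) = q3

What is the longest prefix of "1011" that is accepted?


Run the DFA, marking each prefix where the state is accepting:
  "" -> q0 [accept]
  "1" -> q3 [reject]
  "10" -> q2 [reject]
  "101" -> q3 [reject]
  "1011" -> q3 [reject]

""


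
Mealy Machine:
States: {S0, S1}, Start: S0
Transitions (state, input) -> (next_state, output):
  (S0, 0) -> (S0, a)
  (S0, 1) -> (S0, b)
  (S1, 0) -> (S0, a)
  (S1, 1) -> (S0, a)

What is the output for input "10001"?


Step-by-step:
  (S0, 1) -> (S0, b)
  (S0, 0) -> (S0, a)
  (S0, 0) -> (S0, a)
  (S0, 0) -> (S0, a)
  (S0, 1) -> (S0, b)

"baaab"


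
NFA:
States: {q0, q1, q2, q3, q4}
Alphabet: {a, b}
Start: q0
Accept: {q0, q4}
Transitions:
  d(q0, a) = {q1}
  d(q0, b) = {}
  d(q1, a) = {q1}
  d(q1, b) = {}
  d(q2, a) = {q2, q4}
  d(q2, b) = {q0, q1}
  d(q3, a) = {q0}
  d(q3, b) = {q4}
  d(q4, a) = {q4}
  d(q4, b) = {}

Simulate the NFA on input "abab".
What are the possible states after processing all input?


Start: {q0}
  --a--> {q1}
  --b--> {}
  --a--> {}
  --b--> {}

{} (empty set, no valid transitions)


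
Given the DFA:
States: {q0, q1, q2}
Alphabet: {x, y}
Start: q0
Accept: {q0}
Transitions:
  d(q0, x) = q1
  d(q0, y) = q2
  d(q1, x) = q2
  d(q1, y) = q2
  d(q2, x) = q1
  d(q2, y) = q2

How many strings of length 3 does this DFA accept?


Enumerating all length-3 strings:
  "xxx" -> q1 [reject]
  "xxy" -> q2 [reject]
  "xyx" -> q1 [reject]
  "xyy" -> q2 [reject]
  "yxx" -> q2 [reject]
  "yxy" -> q2 [reject]
  "yyx" -> q1 [reject]
  "yyy" -> q2 [reject]

0 out of 8


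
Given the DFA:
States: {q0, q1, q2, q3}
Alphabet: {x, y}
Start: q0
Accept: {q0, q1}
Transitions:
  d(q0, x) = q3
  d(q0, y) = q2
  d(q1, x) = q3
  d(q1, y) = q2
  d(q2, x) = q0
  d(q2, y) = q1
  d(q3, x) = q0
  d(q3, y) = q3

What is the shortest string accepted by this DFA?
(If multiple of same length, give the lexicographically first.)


BFS by string length (lex-first path to each state shown):
  len 0: q0<-""
Found accept state at length 0.

"" (empty string)


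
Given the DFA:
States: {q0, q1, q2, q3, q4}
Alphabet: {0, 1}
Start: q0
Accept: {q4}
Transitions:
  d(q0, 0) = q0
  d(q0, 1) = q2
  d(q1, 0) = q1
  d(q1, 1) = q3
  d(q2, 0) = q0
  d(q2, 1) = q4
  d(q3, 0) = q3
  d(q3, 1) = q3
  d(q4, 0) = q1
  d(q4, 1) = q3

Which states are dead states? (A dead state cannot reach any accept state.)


Forward reachability from each state:
  q0 -> reaches accept state q4 (live)
  q1 -> reaches {q1, q3}, no accept state (dead)
  q2 -> reaches accept state q4 (live)
  q3 -> reaches {q3}, no accept state (dead)
  q4 -> reaches accept state q4 (live)

{q1, q3}


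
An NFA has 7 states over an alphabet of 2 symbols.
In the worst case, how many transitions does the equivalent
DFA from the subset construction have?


Subset construction: one DFA state per subset of NFA states = 2^7 = 128 states.
Each DFA state has 2 outgoing transitions: 128 * 2 = 256

256


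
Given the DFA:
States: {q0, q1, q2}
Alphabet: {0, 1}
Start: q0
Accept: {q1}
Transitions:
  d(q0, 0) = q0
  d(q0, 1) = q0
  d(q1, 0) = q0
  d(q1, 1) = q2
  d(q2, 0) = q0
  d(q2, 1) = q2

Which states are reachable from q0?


BFS from q0:
  layer 0: {q0}

{q0}


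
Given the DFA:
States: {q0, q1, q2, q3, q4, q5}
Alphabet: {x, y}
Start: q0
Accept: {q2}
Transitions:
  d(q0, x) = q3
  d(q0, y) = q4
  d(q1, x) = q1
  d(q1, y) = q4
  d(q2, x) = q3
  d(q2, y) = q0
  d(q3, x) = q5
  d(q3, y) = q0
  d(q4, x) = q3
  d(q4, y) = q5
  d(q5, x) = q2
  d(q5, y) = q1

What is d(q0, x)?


Looking up transition d(q0, x)

q3


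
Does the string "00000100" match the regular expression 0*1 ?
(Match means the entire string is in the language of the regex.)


|string| = 8; first = '0'; last = '0'

No, "00000100" does not match 0*1


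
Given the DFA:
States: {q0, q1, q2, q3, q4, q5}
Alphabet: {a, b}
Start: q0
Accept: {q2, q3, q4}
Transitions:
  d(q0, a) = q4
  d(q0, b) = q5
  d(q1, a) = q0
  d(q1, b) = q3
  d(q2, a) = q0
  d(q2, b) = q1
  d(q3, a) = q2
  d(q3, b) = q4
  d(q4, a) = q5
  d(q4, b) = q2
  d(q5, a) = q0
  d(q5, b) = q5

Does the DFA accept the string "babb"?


Trace: q0 -> q5 -> q0 -> q5 -> q5
Final state: q5
Accept states: {q2, q3, q4}

No, rejected (final state q5 is not an accept state)


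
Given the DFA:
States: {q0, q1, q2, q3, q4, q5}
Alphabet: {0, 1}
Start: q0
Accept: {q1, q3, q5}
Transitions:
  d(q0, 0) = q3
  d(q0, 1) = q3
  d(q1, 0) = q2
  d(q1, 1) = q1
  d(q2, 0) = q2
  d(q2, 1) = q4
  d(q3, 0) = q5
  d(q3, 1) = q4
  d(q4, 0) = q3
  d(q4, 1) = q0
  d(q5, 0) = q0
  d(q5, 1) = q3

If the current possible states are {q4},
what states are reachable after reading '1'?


Apply transition on '1' from each current state:
  d(q4, 1) = q0

{q0}


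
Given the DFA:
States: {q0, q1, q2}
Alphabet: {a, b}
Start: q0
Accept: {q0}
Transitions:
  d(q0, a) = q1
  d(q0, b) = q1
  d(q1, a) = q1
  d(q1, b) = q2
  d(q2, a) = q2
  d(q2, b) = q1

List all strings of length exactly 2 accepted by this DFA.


All strings of length 2: 4 total
Accepted: 0

None


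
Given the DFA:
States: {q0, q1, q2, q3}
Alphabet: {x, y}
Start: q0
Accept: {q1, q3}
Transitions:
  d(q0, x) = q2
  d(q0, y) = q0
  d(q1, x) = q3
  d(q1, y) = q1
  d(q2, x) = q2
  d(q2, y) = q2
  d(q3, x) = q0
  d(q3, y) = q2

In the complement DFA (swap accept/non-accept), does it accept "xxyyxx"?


Trace: q0 -> q2 -> q2 -> q2 -> q2 -> q2 -> q2
Final: q2
Original accept: {q1, q3}
Complement: q2 is not in original accept

Yes, complement accepts (original rejects)


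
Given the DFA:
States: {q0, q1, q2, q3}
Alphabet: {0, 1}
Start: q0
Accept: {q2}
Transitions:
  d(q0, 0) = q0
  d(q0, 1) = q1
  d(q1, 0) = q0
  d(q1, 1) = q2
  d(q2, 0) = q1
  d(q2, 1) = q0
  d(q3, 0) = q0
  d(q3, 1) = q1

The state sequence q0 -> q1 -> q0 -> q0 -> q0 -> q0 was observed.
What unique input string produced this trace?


Trace back each transition to find the symbol:
  q0 --[1]--> q1
  q1 --[0]--> q0
  q0 --[0]--> q0
  q0 --[0]--> q0
  q0 --[0]--> q0

"10000"


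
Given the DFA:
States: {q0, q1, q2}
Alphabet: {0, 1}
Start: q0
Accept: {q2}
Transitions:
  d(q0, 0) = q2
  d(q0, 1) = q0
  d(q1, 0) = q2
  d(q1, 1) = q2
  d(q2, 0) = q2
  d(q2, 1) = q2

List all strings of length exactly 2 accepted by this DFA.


All strings of length 2: 4 total
Accepted: 3

"00", "01", "10"


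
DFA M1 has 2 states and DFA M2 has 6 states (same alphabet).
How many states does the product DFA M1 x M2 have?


Product construction pairs every M1 state with every M2 state.
2 * 6 = 12

12


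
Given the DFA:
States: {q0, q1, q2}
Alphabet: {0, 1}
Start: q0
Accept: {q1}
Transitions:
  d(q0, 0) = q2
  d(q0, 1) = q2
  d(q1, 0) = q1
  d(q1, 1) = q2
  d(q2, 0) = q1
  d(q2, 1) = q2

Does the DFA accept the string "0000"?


Trace: q0 -> q2 -> q1 -> q1 -> q1
Final state: q1
Accept states: {q1}

Yes, accepted (final state q1 is an accept state)


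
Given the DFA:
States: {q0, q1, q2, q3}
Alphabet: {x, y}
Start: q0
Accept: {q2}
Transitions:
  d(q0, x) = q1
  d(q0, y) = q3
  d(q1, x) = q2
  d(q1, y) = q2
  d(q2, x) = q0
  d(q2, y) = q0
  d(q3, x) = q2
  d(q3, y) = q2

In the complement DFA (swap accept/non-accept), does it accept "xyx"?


Trace: q0 -> q1 -> q2 -> q0
Final: q0
Original accept: {q2}
Complement: q0 is not in original accept

Yes, complement accepts (original rejects)


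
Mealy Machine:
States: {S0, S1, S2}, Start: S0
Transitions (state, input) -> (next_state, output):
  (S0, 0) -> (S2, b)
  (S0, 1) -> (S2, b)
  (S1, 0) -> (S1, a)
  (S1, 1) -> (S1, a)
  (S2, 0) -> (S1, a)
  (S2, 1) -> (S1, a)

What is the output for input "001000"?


Step-by-step:
  (S0, 0) -> (S2, b)
  (S2, 0) -> (S1, a)
  (S1, 1) -> (S1, a)
  (S1, 0) -> (S1, a)
  (S1, 0) -> (S1, a)
  (S1, 0) -> (S1, a)

"baaaaa"


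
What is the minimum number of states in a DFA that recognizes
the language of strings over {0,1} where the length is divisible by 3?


States track (length) mod 3.
Need 3 states: one per remainder 0..2; accept = remainder 0.

3


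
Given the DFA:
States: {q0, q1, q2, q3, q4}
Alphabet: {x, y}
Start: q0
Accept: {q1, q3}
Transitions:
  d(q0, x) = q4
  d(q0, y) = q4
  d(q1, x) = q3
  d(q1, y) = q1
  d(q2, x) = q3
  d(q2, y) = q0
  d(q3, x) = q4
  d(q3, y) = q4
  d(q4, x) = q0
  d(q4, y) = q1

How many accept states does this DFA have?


Accept states listed: {q1, q3}
Counting: q1(1) q3(2)

2
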